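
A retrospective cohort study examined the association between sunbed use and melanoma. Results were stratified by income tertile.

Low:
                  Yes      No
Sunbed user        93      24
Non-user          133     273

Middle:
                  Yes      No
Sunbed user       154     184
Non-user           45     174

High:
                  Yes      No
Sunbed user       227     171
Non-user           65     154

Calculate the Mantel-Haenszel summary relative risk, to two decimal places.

2.15

RR_MH = Σ(aᵢ·n₀ᵢ/nᵢ) / Σ(cᵢ·n₁ᵢ/nᵢ), with n₁ᵢ = aᵢ+bᵢ (exposed), n₀ᵢ = cᵢ+dᵢ (unexposed), nᵢ = n₁ᵢ+n₀ᵢ.
Stratum 1 (Low): n₁ = 117, n₀ = 406, n = 523; a·n₀/n = 93·406/523 = 72.1950; c·n₁/n = 133·117/523 = 29.7533
Stratum 2 (Middle): n₁ = 338, n₀ = 219, n = 557; a·n₀/n = 154·219/557 = 60.5494; c·n₁/n = 45·338/557 = 27.3070
Stratum 3 (High): n₁ = 398, n₀ = 219, n = 617; a·n₀/n = 227·219/617 = 80.5721; c·n₁/n = 65·398/617 = 41.9287
RR_MH = (72.1950 + 60.5494 + 80.5721) / (29.7533 + 27.3070 + 41.9287) = 213.3165 / 98.9890 = 2.15495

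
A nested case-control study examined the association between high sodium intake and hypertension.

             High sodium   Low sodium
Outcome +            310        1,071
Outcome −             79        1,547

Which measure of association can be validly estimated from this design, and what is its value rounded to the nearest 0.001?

5.668

Reading the table with exposure as columns: a = 310 (High sodium, case), b = 79 (High sodium, non-case), c = 1071 (Low sodium, case), d = 1547.
This is a nested case-control study: participants were sampled on outcome status, so risks in the source population cannot be estimated directly — relative risk is not valid here. The odds ratio is the appropriate measure.
OR = (a·d)/(b·c) = (310 × 1547) / (79 × 1071) = 479570 / 84609 = 5.66807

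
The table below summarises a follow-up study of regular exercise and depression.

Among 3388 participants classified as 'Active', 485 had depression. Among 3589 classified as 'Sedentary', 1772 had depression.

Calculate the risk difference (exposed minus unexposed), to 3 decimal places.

From the description: a = 485, b = 2903, c = 1772, d = 1817.
Risk in exposed = 485/3388 = 0.143152; risk in unexposed = 1772/3589 = 0.493731.
Risk difference = 0.143152 − 0.493731 = -0.350579

-0.351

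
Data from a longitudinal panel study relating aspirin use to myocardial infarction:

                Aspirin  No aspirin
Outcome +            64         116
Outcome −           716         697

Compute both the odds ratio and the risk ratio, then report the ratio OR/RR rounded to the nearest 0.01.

0.93

Reading the table with exposure as columns: a = 64 (Aspirin, case), b = 716 (Aspirin, non-case), c = 116 (No aspirin, case), d = 697.
OR = (64·697)/(716·116) = 44608/83056 = 0.53708
Risk in exposed = 64/780 = 0.08205; risk in unexposed = 116/813 = 0.14268; RR = 0.57507
OR/RR = 0.53708 / 0.57507 = 0.93395
The outcome is not rare, so the OR lies further from 1 than the RR.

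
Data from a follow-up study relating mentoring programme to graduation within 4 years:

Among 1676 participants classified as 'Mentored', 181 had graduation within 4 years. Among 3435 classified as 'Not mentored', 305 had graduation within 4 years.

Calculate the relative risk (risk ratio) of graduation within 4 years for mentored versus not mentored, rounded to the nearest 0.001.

1.216

From the description: a = 181, b = 1495, c = 305, d = 3130.
Risk in exposed = 181/1676 = 0.10800; risk in unexposed = 305/3435 = 0.08879.
RR = 0.10800 / 0.08879 = 1.21627
The risk among the exposed is 1.22 times that among the unexposed.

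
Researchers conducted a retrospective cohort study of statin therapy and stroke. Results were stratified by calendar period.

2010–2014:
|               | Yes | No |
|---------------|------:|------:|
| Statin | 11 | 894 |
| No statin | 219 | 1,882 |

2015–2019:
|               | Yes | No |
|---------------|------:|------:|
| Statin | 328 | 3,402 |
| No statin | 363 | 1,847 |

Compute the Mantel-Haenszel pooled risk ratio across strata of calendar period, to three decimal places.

0.441

RR_MH = Σ(aᵢ·n₀ᵢ/nᵢ) / Σ(cᵢ·n₁ᵢ/nᵢ), with n₁ᵢ = aᵢ+bᵢ (exposed), n₀ᵢ = cᵢ+dᵢ (unexposed), nᵢ = n₁ᵢ+n₀ᵢ.
Stratum 1 (2010–2014): n₁ = 905, n₀ = 2101, n = 3006; a·n₀/n = 11·2101/3006 = 7.6883; c·n₁/n = 219·905/3006 = 65.9331
Stratum 2 (2015–2019): n₁ = 3730, n₀ = 2210, n = 5940; a·n₀/n = 328·2210/5940 = 122.0337; c·n₁/n = 363·3730/5940 = 227.9444
RR_MH = (7.6883 + 122.0337) / (65.9331 + 227.9444) = 129.7220 / 293.8776 = 0.44141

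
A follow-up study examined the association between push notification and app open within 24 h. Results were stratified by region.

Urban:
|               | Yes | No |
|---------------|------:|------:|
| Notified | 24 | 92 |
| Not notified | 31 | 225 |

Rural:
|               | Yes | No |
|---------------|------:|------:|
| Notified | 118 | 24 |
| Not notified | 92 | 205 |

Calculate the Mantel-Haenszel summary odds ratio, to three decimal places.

OR_MH = Σ(aᵢdᵢ/nᵢ) / Σ(bᵢcᵢ/nᵢ), where nᵢ is the stratum total.
Stratum 1 (Urban): n = 372; a·d/n = 24·225/372 = 14.5161; b·c/n = 92·31/372 = 7.6667
Stratum 2 (Rural): n = 439; a·d/n = 118·205/439 = 55.1025; b·c/n = 24·92/439 = 5.0296
OR_MH = (14.5161 + 55.1025) / (7.6667 + 5.0296) = 69.6186 / 12.6963 = 5.48339

5.483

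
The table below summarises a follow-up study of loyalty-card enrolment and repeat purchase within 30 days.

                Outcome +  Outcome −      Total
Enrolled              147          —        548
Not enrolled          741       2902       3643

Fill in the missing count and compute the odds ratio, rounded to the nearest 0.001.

1.436

The missing cell is in the exposed row: 548 − 147 = 401.
So a = 147, b = 401, c = 741, d = 2902.
OR = (a·d)/(b·c) = (147 × 2902) / (401 × 741) = 426594 / 297141 = 1.43566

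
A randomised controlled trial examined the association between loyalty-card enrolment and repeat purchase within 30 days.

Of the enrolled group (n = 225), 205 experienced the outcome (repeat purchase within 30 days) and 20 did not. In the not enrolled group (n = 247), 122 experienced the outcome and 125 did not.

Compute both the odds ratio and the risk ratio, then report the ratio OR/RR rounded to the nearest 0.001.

From the description: a = 205, b = 20, c = 122, d = 125.
OR = (205·125)/(20·122) = 25625/2440 = 10.50205
Risk in exposed = 205/225 = 0.91111; risk in unexposed = 122/247 = 0.49393; RR = 1.84463
OR/RR = 10.50205 / 1.84463 = 5.69332
The outcome is not rare, so the OR lies further from 1 than the RR.

5.693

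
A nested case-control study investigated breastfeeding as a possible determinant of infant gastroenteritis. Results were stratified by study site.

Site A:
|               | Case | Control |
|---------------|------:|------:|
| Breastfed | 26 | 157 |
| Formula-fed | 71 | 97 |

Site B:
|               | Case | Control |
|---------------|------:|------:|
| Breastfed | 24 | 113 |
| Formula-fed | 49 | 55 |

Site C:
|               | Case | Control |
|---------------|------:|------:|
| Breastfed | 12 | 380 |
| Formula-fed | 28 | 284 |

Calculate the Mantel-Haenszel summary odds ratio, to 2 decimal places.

OR_MH = Σ(aᵢdᵢ/nᵢ) / Σ(bᵢcᵢ/nᵢ), where nᵢ is the stratum total.
Stratum 1 (Site A): n = 351; a·d/n = 26·97/351 = 7.1852; b·c/n = 157·71/351 = 31.7578
Stratum 2 (Site B): n = 241; a·d/n = 24·55/241 = 5.4772; b·c/n = 113·49/241 = 22.9751
Stratum 3 (Site C): n = 704; a·d/n = 12·284/704 = 4.8409; b·c/n = 380·28/704 = 15.1136
OR_MH = (7.1852 + 5.4772 + 4.8409) / (31.7578 + 22.9751 + 15.1136) = 17.5033 / 69.8466 = 0.25060

0.25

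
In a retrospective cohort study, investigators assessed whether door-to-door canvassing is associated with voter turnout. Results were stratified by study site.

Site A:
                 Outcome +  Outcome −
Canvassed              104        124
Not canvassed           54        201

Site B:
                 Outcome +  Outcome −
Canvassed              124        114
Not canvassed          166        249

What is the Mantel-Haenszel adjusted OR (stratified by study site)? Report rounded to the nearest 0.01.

2.11

OR_MH = Σ(aᵢdᵢ/nᵢ) / Σ(bᵢcᵢ/nᵢ), where nᵢ is the stratum total.
Stratum 1 (Site A): n = 483; a·d/n = 104·201/483 = 43.2795; b·c/n = 124·54/483 = 13.8634
Stratum 2 (Site B): n = 653; a·d/n = 124·249/653 = 47.2833; b·c/n = 114·166/653 = 28.9801
OR_MH = (43.2795 + 47.2833) / (13.8634 + 28.9801) = 90.5628 / 42.8434 = 2.11381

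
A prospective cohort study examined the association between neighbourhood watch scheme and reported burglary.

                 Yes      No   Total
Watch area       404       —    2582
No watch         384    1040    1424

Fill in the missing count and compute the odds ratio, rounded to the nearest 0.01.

0.50

The missing cell is in the exposed row: 2582 − 404 = 2178.
So a = 404, b = 2178, c = 384, d = 1040.
OR = (a·d)/(b·c) = (404 × 1040) / (2178 × 384) = 420160 / 836352 = 0.50237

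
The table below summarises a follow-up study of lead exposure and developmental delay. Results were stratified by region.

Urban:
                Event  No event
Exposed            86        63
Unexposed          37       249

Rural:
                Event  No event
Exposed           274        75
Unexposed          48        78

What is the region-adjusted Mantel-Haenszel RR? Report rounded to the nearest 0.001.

2.695

RR_MH = Σ(aᵢ·n₀ᵢ/nᵢ) / Σ(cᵢ·n₁ᵢ/nᵢ), with n₁ᵢ = aᵢ+bᵢ (exposed), n₀ᵢ = cᵢ+dᵢ (unexposed), nᵢ = n₁ᵢ+n₀ᵢ.
Stratum 1 (Urban): n₁ = 149, n₀ = 286, n = 435; a·n₀/n = 86·286/435 = 56.5425; c·n₁/n = 37·149/435 = 12.6736
Stratum 2 (Rural): n₁ = 349, n₀ = 126, n = 475; a·n₀/n = 274·126/475 = 72.6821; c·n₁/n = 48·349/475 = 35.2674
RR_MH = (56.5425 + 72.6821) / (12.6736 + 35.2674) = 129.2246 / 47.9409 = 2.69550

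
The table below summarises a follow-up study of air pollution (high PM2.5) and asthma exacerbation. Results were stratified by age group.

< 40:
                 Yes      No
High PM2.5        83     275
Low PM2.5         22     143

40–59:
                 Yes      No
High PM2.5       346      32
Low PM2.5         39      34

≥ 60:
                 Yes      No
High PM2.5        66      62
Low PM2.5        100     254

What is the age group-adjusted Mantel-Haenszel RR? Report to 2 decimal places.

1.76

RR_MH = Σ(aᵢ·n₀ᵢ/nᵢ) / Σ(cᵢ·n₁ᵢ/nᵢ), with n₁ᵢ = aᵢ+bᵢ (exposed), n₀ᵢ = cᵢ+dᵢ (unexposed), nᵢ = n₁ᵢ+n₀ᵢ.
Stratum 1 (< 40): n₁ = 358, n₀ = 165, n = 523; a·n₀/n = 83·165/523 = 26.1855; c·n₁/n = 22·358/523 = 15.0593
Stratum 2 (40–59): n₁ = 378, n₀ = 73, n = 451; a·n₀/n = 346·73/451 = 56.0044; c·n₁/n = 39·378/451 = 32.6874
Stratum 3 (≥ 60): n₁ = 128, n₀ = 354, n = 482; a·n₀/n = 66·354/482 = 48.4730; c·n₁/n = 100·128/482 = 26.5560
RR_MH = (26.1855 + 56.0044 + 48.4730) / (15.0593 + 32.6874 + 26.5560) = 130.6629 / 74.3027 = 1.75852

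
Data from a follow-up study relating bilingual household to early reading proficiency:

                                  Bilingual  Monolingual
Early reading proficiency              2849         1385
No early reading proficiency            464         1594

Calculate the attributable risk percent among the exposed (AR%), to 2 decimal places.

Reading the table with exposure as columns: a = 2849 (Bilingual, case), b = 464 (Bilingual, non-case), c = 1385 (Monolingual, case), d = 1594.
Risk in exposed = 2849/3313 = 0.85995; risk in unexposed = 1385/2979 = 0.46492.
RR = 0.85995/0.46492 = 1.84966
AR% = (RR − 1)/RR × 100 = (1.84966 − 1)/1.84966 × 100 = 45.9360%

45.94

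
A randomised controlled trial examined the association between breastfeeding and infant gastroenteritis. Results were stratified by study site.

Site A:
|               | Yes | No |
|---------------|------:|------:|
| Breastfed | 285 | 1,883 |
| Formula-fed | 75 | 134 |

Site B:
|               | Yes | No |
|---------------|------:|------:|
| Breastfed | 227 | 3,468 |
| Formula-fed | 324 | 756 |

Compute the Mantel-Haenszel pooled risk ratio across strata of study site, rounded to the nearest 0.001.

RR_MH = Σ(aᵢ·n₀ᵢ/nᵢ) / Σ(cᵢ·n₁ᵢ/nᵢ), with n₁ᵢ = aᵢ+bᵢ (exposed), n₀ᵢ = cᵢ+dᵢ (unexposed), nᵢ = n₁ᵢ+n₀ᵢ.
Stratum 1 (Site A): n₁ = 2168, n₀ = 209, n = 2377; a·n₀/n = 285·209/2377 = 25.0589; c·n₁/n = 75·2168/2377 = 68.4056
Stratum 2 (Site B): n₁ = 3695, n₀ = 1080, n = 4775; a·n₀/n = 227·1080/4775 = 51.3424; c·n₁/n = 324·3695/4775 = 250.7183
RR_MH = (25.0589 + 51.3424) / (68.4056 + 250.7183) = 76.4013 / 319.1239 = 0.23941

0.239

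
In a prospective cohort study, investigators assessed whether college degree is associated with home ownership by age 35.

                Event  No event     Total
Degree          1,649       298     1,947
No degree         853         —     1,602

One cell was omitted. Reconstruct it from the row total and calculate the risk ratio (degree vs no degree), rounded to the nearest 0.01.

1.59

The missing cell is in the unexposed row: 1602 − 853 = 749.
So a = 1649, b = 298, c = 853, d = 749.
RR = [a/(a+b)] / [c/(c+d)] = (1649/1947) / (853/1602) = 0.84694/0.53246 = 1.59063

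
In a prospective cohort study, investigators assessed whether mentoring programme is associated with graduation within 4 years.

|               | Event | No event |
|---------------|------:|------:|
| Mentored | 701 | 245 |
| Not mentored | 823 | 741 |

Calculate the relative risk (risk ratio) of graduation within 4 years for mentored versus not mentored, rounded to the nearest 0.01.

1.41

Cells: a = 701, b = 245, c = 823, d = 741.
Risk in exposed = 701/946 = 0.74101; risk in unexposed = 823/1564 = 0.52621.
RR = 0.74101 / 0.52621 = 1.40820
The risk among the exposed is 1.41 times that among the unexposed.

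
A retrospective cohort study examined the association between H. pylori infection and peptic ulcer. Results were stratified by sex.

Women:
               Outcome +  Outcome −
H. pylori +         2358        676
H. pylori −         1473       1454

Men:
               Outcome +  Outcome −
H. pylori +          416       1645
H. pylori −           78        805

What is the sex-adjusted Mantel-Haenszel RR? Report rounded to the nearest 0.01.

RR_MH = Σ(aᵢ·n₀ᵢ/nᵢ) / Σ(cᵢ·n₁ᵢ/nᵢ), with n₁ᵢ = aᵢ+bᵢ (exposed), n₀ᵢ = cᵢ+dᵢ (unexposed), nᵢ = n₁ᵢ+n₀ᵢ.
Stratum 1 (Women): n₁ = 3034, n₀ = 2927, n = 5961; a·n₀/n = 2358·2927/5961 = 1157.8369; c·n₁/n = 1473·3034/5961 = 749.7202
Stratum 2 (Men): n₁ = 2061, n₀ = 883, n = 2944; a·n₀/n = 416·883/2944 = 124.7717; c·n₁/n = 78·2061/2944 = 54.6053
RR_MH = (1157.8369 + 124.7717) / (749.7202 + 54.6053) = 1282.6087 / 804.3255 = 1.59464

1.59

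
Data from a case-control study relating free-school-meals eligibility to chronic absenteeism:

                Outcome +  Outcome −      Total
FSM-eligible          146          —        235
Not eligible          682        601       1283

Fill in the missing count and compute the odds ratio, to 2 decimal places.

1.45

The missing cell is in the exposed row: 235 − 146 = 89.
So a = 146, b = 89, c = 682, d = 601.
OR = (a·d)/(b·c) = (146 × 601) / (89 × 682) = 87746 / 60698 = 1.44562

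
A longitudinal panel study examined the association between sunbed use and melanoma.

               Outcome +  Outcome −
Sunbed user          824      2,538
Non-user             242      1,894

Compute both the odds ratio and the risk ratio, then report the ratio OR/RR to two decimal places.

Cells: a = 824, b = 2538, c = 242, d = 1894.
OR = (824·1894)/(2538·242) = 1560656/614196 = 2.54097
Risk in exposed = 824/3362 = 0.24509; risk in unexposed = 242/2136 = 0.11330; RR = 2.16329
OR/RR = 2.54097 / 2.16329 = 1.17459
The outcome is not rare, so the OR lies further from 1 than the RR.

1.17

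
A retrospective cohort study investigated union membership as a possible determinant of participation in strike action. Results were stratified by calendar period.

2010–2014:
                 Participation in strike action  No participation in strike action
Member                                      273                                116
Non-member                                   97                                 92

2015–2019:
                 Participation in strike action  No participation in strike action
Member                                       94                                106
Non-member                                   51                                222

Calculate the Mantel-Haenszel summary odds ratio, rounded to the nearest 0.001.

2.834

OR_MH = Σ(aᵢdᵢ/nᵢ) / Σ(bᵢcᵢ/nᵢ), where nᵢ is the stratum total.
Stratum 1 (2010–2014): n = 578; a·d/n = 273·92/578 = 43.4533; b·c/n = 116·97/578 = 19.4671
Stratum 2 (2015–2019): n = 473; a·d/n = 94·222/473 = 44.1184; b·c/n = 106·51/473 = 11.4292
OR_MH = (43.4533 + 44.1184) / (19.4671 + 11.4292) = 87.5717 / 30.8963 = 2.83437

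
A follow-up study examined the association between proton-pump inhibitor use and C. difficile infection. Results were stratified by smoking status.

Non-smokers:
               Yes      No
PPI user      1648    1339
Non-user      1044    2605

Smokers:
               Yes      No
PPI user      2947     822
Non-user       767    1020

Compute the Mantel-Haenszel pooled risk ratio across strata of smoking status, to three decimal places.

1.872

RR_MH = Σ(aᵢ·n₀ᵢ/nᵢ) / Σ(cᵢ·n₁ᵢ/nᵢ), with n₁ᵢ = aᵢ+bᵢ (exposed), n₀ᵢ = cᵢ+dᵢ (unexposed), nᵢ = n₁ᵢ+n₀ᵢ.
Stratum 1 (Non-smokers): n₁ = 2987, n₀ = 3649, n = 6636; a·n₀/n = 1648·3649/6636 = 906.2013; c·n₁/n = 1044·2987/6636 = 469.9259
Stratum 2 (Smokers): n₁ = 3769, n₀ = 1787, n = 5556; a·n₀/n = 2947·1787/5556 = 947.8562; c·n₁/n = 767·3769/5556 = 520.3065
RR_MH = (906.2013 + 947.8562) / (469.9259 + 520.3065) = 1854.0575 / 990.2324 = 1.87235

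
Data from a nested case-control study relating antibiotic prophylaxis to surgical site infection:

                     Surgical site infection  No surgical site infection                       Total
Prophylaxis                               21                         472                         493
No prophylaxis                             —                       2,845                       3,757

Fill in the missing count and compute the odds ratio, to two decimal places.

The missing cell is in the unexposed row: 3757 − 2845 = 912.
So a = 21, b = 472, c = 912, d = 2845.
OR = (a·d)/(b·c) = (21 × 2845) / (472 × 912) = 59745 / 430464 = 0.13879

0.14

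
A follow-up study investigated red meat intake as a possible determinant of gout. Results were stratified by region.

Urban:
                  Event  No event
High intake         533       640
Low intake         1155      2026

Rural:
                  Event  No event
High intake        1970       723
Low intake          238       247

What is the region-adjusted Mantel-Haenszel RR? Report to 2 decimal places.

1.35

RR_MH = Σ(aᵢ·n₀ᵢ/nᵢ) / Σ(cᵢ·n₁ᵢ/nᵢ), with n₁ᵢ = aᵢ+bᵢ (exposed), n₀ᵢ = cᵢ+dᵢ (unexposed), nᵢ = n₁ᵢ+n₀ᵢ.
Stratum 1 (Urban): n₁ = 1173, n₀ = 3181, n = 4354; a·n₀/n = 533·3181/4354 = 389.4058; c·n₁/n = 1155·1173/4354 = 311.1656
Stratum 2 (Rural): n₁ = 2693, n₀ = 485, n = 3178; a·n₀/n = 1970·485/3178 = 300.6451; c·n₁/n = 238·2693/3178 = 201.6784
RR_MH = (389.4058 + 300.6451) / (311.1656 + 201.6784) = 690.0509 / 512.8440 = 1.34554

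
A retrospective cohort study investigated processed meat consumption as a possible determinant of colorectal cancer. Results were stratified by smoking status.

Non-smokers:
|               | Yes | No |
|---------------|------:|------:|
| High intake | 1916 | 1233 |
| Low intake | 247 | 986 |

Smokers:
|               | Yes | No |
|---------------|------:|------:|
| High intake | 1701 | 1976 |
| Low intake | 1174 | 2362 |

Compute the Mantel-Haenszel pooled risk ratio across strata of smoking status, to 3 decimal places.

RR_MH = Σ(aᵢ·n₀ᵢ/nᵢ) / Σ(cᵢ·n₁ᵢ/nᵢ), with n₁ᵢ = aᵢ+bᵢ (exposed), n₀ᵢ = cᵢ+dᵢ (unexposed), nᵢ = n₁ᵢ+n₀ᵢ.
Stratum 1 (Non-smokers): n₁ = 3149, n₀ = 1233, n = 4382; a·n₀/n = 1916·1233/4382 = 539.1209; c·n₁/n = 247·3149/4382 = 177.4995
Stratum 2 (Smokers): n₁ = 3677, n₀ = 3536, n = 7213; a·n₀/n = 1701·3536/7213 = 833.8744; c·n₁/n = 1174·3677/7213 = 598.4747
RR_MH = (539.1209 + 833.8744) / (177.4995 + 598.4747) = 1372.9953 / 775.9742 = 1.76938

1.769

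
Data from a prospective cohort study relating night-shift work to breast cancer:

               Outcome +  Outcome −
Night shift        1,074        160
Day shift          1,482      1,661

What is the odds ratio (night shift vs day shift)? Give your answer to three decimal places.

Cells: a = 1074, b = 160, c = 1482, d = 1661.
OR = (a·d)/(b·c) = (1074 × 1661) / (160 × 1482) = 1783914 / 237120 = 7.52325
The odds of breast cancer are about 7.52 times as high in the night shift group.

7.523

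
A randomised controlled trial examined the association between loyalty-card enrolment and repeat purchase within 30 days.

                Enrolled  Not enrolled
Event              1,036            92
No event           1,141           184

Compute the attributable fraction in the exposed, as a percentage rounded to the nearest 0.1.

Reading the table with exposure as columns: a = 1036 (Enrolled, case), b = 1141 (Enrolled, non-case), c = 92 (Not enrolled, case), d = 184.
Risk in exposed = 1036/2177 = 0.47588; risk in unexposed = 92/276 = 0.33333.
RR = 0.47588/0.33333 = 1.42765
AR% = (RR − 1)/RR × 100 = (1.42765 − 1)/1.42765 × 100 = 29.9550%

30.0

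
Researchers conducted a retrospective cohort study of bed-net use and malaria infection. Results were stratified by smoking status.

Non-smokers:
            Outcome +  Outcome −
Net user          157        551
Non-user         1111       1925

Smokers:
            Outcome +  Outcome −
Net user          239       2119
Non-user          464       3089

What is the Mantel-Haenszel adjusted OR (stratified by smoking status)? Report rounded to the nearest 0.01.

0.62

OR_MH = Σ(aᵢdᵢ/nᵢ) / Σ(bᵢcᵢ/nᵢ), where nᵢ is the stratum total.
Stratum 1 (Non-smokers): n = 3744; a·d/n = 157·1925/3744 = 80.7225; b·c/n = 551·1111/3744 = 163.5045
Stratum 2 (Smokers): n = 5911; a·d/n = 239·3089/5911 = 124.8978; b·c/n = 2119·464/5911 = 166.3367
OR_MH = (80.7225 + 124.8978) / (163.5045 + 166.3367) = 205.6203 / 329.8412 = 0.62339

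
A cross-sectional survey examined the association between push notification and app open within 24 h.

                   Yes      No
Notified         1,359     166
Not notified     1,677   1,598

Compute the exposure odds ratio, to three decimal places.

Cells: a = 1359, b = 166, c = 1677, d = 1598.
OR = (a·d)/(b·c) = (1359 × 1598) / (166 × 1677) = 2171682 / 278382 = 7.80109
The odds of app open within 24 h are about 7.80 times as high in the notified group.

7.801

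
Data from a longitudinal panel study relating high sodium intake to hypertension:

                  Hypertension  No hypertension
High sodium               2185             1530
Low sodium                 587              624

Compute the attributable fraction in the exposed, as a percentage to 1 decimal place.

Cells: a = 2185, b = 1530, c = 587, d = 624.
Risk in exposed = 2185/3715 = 0.58816; risk in unexposed = 587/1211 = 0.48472.
RR = 0.58816/0.48472 = 1.21339
AR% = (RR − 1)/RR × 100 = (1.21339 − 1)/1.21339 × 100 = 17.5859%

17.6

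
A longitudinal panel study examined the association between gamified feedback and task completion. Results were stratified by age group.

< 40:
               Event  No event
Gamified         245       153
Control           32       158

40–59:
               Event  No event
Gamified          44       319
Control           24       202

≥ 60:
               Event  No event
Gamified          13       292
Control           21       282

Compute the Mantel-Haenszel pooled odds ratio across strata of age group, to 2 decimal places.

OR_MH = Σ(aᵢdᵢ/nᵢ) / Σ(bᵢcᵢ/nᵢ), where nᵢ is the stratum total.
Stratum 1 (< 40): n = 588; a·d/n = 245·158/588 = 65.8333; b·c/n = 153·32/588 = 8.3265
Stratum 2 (40–59): n = 589; a·d/n = 44·202/589 = 15.0900; b·c/n = 319·24/589 = 12.9983
Stratum 3 (≥ 60): n = 608; a·d/n = 13·282/608 = 6.0296; b·c/n = 292·21/608 = 10.0855
OR_MH = (65.8333 + 15.0900 + 6.0296) / (8.3265 + 12.9983 + 10.0855) = 86.9529 / 31.4104 = 2.76829

2.77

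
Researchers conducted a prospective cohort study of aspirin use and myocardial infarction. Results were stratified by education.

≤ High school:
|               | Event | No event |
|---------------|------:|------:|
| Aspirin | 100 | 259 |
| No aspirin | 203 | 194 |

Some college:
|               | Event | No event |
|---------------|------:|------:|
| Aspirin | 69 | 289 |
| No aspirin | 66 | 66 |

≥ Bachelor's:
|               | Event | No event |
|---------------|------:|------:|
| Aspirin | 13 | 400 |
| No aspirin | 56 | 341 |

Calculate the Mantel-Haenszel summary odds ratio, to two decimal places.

0.30

OR_MH = Σ(aᵢdᵢ/nᵢ) / Σ(bᵢcᵢ/nᵢ), where nᵢ is the stratum total.
Stratum 1 (≤ High school): n = 756; a·d/n = 100·194/756 = 25.6614; b·c/n = 259·203/756 = 69.5463
Stratum 2 (Some college): n = 490; a·d/n = 69·66/490 = 9.2939; b·c/n = 289·66/490 = 38.9265
Stratum 3 (≥ Bachelor's): n = 810; a·d/n = 13·341/810 = 5.4728; b·c/n = 400·56/810 = 27.6543
OR_MH = (25.6614 + 9.2939 + 5.4728) / (69.5463 + 38.9265 + 27.6543) = 40.4281 / 136.1271 = 0.29699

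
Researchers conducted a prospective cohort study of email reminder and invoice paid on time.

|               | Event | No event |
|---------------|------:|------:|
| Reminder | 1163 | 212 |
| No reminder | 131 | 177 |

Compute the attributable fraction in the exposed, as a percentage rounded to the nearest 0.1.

49.7

Cells: a = 1163, b = 212, c = 131, d = 177.
Risk in exposed = 1163/1375 = 0.84582; risk in unexposed = 131/308 = 0.42532.
RR = 0.84582/0.42532 = 1.98864
AR% = (RR − 1)/RR × 100 = (1.98864 − 1)/1.98864 × 100 = 49.7144%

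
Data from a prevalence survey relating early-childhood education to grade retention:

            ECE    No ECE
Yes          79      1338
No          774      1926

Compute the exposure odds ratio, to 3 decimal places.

Reading the table with exposure as columns: a = 79 (ECE, case), b = 774 (ECE, non-case), c = 1338 (No ECE, case), d = 1926.
OR = (a·d)/(b·c) = (79 × 1926) / (774 × 1338) = 152154 / 1035612 = 0.14692
Exposure is associated with lower odds of grade retention (OR = 0.15 < 1).

0.147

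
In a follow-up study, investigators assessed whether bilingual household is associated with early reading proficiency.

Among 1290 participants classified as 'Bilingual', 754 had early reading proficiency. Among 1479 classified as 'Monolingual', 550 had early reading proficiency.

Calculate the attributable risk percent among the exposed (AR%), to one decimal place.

From the description: a = 754, b = 536, c = 550, d = 929.
Risk in exposed = 754/1290 = 0.58450; risk in unexposed = 550/1479 = 0.37187.
RR = 0.58450/0.37187 = 1.57176
AR% = (RR − 1)/RR × 100 = (1.57176 − 1)/1.57176 × 100 = 36.3772%

36.4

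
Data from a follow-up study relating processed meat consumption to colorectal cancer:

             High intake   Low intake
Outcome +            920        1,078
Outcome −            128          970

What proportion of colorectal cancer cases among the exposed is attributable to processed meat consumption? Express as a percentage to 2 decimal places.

Reading the table with exposure as columns: a = 920 (High intake, case), b = 128 (High intake, non-case), c = 1078 (Low intake, case), d = 970.
Risk in exposed = 920/1048 = 0.87786; risk in unexposed = 1078/2048 = 0.52637.
RR = 0.87786/0.52637 = 1.66778
AR% = (RR − 1)/RR × 100 = (1.66778 − 1)/1.66778 × 100 = 40.0399%

40.04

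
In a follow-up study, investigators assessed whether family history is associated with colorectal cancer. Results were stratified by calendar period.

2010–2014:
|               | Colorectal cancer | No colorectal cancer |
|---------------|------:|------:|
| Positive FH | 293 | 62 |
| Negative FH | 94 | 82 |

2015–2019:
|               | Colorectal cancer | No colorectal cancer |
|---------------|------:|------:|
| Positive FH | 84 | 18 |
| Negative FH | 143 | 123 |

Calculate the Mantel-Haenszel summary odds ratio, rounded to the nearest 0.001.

OR_MH = Σ(aᵢdᵢ/nᵢ) / Σ(bᵢcᵢ/nᵢ), where nᵢ is the stratum total.
Stratum 1 (2010–2014): n = 531; a·d/n = 293·82/531 = 45.2467; b·c/n = 62·94/531 = 10.9755
Stratum 2 (2015–2019): n = 368; a·d/n = 84·123/368 = 28.0761; b·c/n = 18·143/368 = 6.9946
OR_MH = (45.2467 + 28.0761) / (10.9755 + 6.9946) = 73.3228 / 17.9701 = 4.08027

4.080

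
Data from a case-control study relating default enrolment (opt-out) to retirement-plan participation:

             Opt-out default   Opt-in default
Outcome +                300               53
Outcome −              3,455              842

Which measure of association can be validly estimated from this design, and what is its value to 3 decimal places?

1.379

Reading the table with exposure as columns: a = 300 (Opt-out default, case), b = 3455 (Opt-out default, non-case), c = 53 (Opt-in default, case), d = 842.
This is a case-control study: participants were sampled on outcome status, so risks in the source population cannot be estimated directly — relative risk is not valid here. The odds ratio is the appropriate measure.
OR = (a·d)/(b·c) = (300 × 842) / (3455 × 53) = 252600 / 183115 = 1.37946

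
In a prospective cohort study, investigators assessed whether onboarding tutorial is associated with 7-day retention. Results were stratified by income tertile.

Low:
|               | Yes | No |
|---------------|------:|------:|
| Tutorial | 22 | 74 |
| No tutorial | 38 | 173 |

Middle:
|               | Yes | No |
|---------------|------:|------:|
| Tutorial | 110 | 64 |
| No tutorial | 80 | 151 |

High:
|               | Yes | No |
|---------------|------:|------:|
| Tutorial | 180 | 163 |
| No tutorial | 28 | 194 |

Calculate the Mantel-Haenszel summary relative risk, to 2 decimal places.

2.35

RR_MH = Σ(aᵢ·n₀ᵢ/nᵢ) / Σ(cᵢ·n₁ᵢ/nᵢ), with n₁ᵢ = aᵢ+bᵢ (exposed), n₀ᵢ = cᵢ+dᵢ (unexposed), nᵢ = n₁ᵢ+n₀ᵢ.
Stratum 1 (Low): n₁ = 96, n₀ = 211, n = 307; a·n₀/n = 22·211/307 = 15.1205; c·n₁/n = 38·96/307 = 11.8827
Stratum 2 (Middle): n₁ = 174, n₀ = 231, n = 405; a·n₀/n = 110·231/405 = 62.7407; c·n₁/n = 80·174/405 = 34.3704
Stratum 3 (High): n₁ = 343, n₀ = 222, n = 565; a·n₀/n = 180·222/565 = 70.7257; c·n₁/n = 28·343/565 = 16.9982
RR_MH = (15.1205 + 62.7407 + 70.7257) / (11.8827 + 34.3704 + 16.9982) = 148.5869 / 63.2513 = 2.34915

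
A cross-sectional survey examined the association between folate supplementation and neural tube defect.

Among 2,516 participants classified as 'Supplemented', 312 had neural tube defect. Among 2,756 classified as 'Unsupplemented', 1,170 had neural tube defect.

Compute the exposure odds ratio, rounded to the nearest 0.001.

From the description: a = 312, b = 2204, c = 1170, d = 1586.
OR = (a·d)/(b·c) = (312 × 1586) / (2204 × 1170) = 494832 / 2578680 = 0.19189
Exposure is associated with lower odds of neural tube defect (OR = 0.19 < 1).

0.192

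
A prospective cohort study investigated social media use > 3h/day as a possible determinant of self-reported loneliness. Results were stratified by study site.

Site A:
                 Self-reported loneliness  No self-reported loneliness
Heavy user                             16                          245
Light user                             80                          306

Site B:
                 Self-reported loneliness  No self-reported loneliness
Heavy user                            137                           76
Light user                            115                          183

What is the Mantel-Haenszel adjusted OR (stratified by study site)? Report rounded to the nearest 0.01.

OR_MH = Σ(aᵢdᵢ/nᵢ) / Σ(bᵢcᵢ/nᵢ), where nᵢ is the stratum total.
Stratum 1 (Site A): n = 647; a·d/n = 16·306/647 = 7.5672; b·c/n = 245·80/647 = 30.2937
Stratum 2 (Site B): n = 511; a·d/n = 137·183/511 = 49.0626; b·c/n = 76·115/511 = 17.1037
OR_MH = (7.5672 + 49.0626) / (30.2937 + 17.1037) = 56.6299 / 47.3974 = 1.19479

1.19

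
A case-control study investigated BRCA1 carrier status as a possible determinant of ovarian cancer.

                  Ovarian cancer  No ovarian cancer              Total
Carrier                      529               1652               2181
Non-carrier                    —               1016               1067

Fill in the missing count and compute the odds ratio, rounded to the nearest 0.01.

6.38

The missing cell is in the unexposed row: 1067 − 1016 = 51.
So a = 529, b = 1652, c = 51, d = 1016.
OR = (a·d)/(b·c) = (529 × 1016) / (1652 × 51) = 537464 / 84252 = 6.37924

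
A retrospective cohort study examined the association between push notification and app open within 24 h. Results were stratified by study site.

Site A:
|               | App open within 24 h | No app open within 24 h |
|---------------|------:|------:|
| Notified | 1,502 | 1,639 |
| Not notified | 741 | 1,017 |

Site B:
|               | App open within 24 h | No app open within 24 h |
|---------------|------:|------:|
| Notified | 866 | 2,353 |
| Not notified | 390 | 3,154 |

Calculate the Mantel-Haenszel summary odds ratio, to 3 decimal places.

1.866

OR_MH = Σ(aᵢdᵢ/nᵢ) / Σ(bᵢcᵢ/nᵢ), where nᵢ is the stratum total.
Stratum 1 (Site A): n = 4899; a·d/n = 1502·1017/4899 = 311.8053; b·c/n = 1639·741/4899 = 247.9075
Stratum 2 (Site B): n = 6763; a·d/n = 866·3154/6763 = 403.8687; b·c/n = 2353·390/6763 = 135.6898
OR_MH = (311.8053 + 403.8687) / (247.9075 + 135.6898) = 715.6740 / 383.5973 = 1.86569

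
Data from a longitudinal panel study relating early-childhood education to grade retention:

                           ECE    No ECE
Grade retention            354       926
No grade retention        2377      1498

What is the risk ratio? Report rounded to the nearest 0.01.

Reading the table with exposure as columns: a = 354 (ECE, case), b = 2377 (ECE, non-case), c = 926 (No ECE, case), d = 1498.
Risk in exposed = 354/2731 = 0.12962; risk in unexposed = 926/2424 = 0.38201.
RR = 0.12962 / 0.38201 = 0.33932
The risk is 66% lower among the exposed than among the unexposed.

0.34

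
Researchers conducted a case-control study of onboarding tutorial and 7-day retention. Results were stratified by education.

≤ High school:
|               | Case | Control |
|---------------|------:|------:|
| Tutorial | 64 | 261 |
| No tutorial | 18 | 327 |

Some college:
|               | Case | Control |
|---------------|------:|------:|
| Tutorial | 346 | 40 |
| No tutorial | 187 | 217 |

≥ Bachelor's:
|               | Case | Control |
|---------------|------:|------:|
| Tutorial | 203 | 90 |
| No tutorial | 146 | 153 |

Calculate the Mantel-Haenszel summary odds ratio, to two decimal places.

4.62

OR_MH = Σ(aᵢdᵢ/nᵢ) / Σ(bᵢcᵢ/nᵢ), where nᵢ is the stratum total.
Stratum 1 (≤ High school): n = 670; a·d/n = 64·327/670 = 31.2358; b·c/n = 261·18/670 = 7.0119
Stratum 2 (Some college): n = 790; a·d/n = 346·217/790 = 95.0405; b·c/n = 40·187/790 = 9.4684
Stratum 3 (≥ Bachelor's): n = 592; a·d/n = 203·153/592 = 52.4645; b·c/n = 90·146/592 = 22.1959
OR_MH = (31.2358 + 95.0405 + 52.4645) / (7.0119 + 9.4684 + 22.1959) = 178.7409 / 38.6762 = 4.62146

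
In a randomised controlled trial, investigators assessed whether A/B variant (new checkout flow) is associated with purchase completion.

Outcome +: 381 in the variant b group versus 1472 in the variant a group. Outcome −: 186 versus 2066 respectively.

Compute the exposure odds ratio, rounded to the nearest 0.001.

2.875

From the description: a = 381, b = 186, c = 1472, d = 2066.
OR = (a·d)/(b·c) = (381 × 2066) / (186 × 1472) = 787146 / 273792 = 2.87498
The odds of purchase completion are about 2.87 times as high in the variant b group.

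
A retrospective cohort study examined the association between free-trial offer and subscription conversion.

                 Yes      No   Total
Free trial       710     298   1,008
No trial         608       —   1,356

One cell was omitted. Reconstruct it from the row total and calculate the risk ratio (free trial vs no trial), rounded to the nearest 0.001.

The missing cell is in the unexposed row: 1356 − 608 = 748.
So a = 710, b = 298, c = 608, d = 748.
RR = [a/(a+b)] / [c/(c+d)] = (710/1008) / (608/1356) = 0.70437/0.44838 = 1.57092

1.571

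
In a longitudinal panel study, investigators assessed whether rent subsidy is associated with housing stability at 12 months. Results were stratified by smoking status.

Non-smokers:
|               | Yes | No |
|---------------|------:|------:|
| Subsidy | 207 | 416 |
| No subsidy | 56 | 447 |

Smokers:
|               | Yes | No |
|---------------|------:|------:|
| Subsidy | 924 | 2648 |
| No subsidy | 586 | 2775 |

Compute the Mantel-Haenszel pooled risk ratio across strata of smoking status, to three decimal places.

RR_MH = Σ(aᵢ·n₀ᵢ/nᵢ) / Σ(cᵢ·n₁ᵢ/nᵢ), with n₁ᵢ = aᵢ+bᵢ (exposed), n₀ᵢ = cᵢ+dᵢ (unexposed), nᵢ = n₁ᵢ+n₀ᵢ.
Stratum 1 (Non-smokers): n₁ = 623, n₀ = 503, n = 1126; a·n₀/n = 207·503/1126 = 92.4698; c·n₁/n = 56·623/1126 = 30.9840
Stratum 2 (Smokers): n₁ = 3572, n₀ = 3361, n = 6933; a·n₀/n = 924·3361/6933 = 447.9394; c·n₁/n = 586·3572/6933 = 301.9172
RR_MH = (92.4698 + 447.9394) / (30.9840 + 301.9172) = 540.4092 / 332.9012 = 1.62333

1.623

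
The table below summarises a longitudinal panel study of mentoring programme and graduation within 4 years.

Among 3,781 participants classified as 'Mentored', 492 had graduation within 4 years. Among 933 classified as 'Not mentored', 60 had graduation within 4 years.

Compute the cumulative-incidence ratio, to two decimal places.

2.02

From the description: a = 492, b = 3289, c = 60, d = 873.
Risk in exposed = 492/3781 = 0.13012; risk in unexposed = 60/933 = 0.06431.
RR = 0.13012 / 0.06431 = 2.02343
The risk among the exposed is 2.02 times that among the unexposed.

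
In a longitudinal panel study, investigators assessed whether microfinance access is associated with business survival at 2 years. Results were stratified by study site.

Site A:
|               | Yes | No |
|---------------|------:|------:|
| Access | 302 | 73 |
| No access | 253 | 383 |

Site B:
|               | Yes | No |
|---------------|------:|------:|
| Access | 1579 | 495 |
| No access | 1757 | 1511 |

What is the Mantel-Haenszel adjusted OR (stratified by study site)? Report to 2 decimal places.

OR_MH = Σ(aᵢdᵢ/nᵢ) / Σ(bᵢcᵢ/nᵢ), where nᵢ is the stratum total.
Stratum 1 (Site A): n = 1011; a·d/n = 302·383/1011 = 114.4075; b·c/n = 73·253/1011 = 18.2681
Stratum 2 (Site B): n = 5342; a·d/n = 1579·1511/5342 = 446.6247; b·c/n = 495·1757/5342 = 162.8070
OR_MH = (114.4075 + 446.6247) / (18.2681 + 162.8070) = 561.0322 / 181.0751 = 3.09834

3.10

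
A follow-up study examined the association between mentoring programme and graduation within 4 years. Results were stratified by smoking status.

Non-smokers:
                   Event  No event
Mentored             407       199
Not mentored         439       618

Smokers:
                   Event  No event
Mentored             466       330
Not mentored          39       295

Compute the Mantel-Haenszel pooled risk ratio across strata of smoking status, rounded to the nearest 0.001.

RR_MH = Σ(aᵢ·n₀ᵢ/nᵢ) / Σ(cᵢ·n₁ᵢ/nᵢ), with n₁ᵢ = aᵢ+bᵢ (exposed), n₀ᵢ = cᵢ+dᵢ (unexposed), nᵢ = n₁ᵢ+n₀ᵢ.
Stratum 1 (Non-smokers): n₁ = 606, n₀ = 1057, n = 1663; a·n₀/n = 407·1057/1663 = 258.6885; c·n₁/n = 439·606/1663 = 159.9723
Stratum 2 (Smokers): n₁ = 796, n₀ = 334, n = 1130; a·n₀/n = 466·334/1130 = 137.7381; c·n₁/n = 39·796/1130 = 27.4726
RR_MH = (258.6885 + 137.7381) / (159.9723 + 27.4726) = 396.4266 / 187.4449 = 2.11490

2.115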